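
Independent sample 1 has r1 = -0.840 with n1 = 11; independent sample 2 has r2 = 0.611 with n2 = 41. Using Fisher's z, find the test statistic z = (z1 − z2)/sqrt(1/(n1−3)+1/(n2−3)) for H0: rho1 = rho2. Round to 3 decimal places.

z1 = atanh(-0.840) = -1.221174,  z2 = atanh(0.611) = 0.710516
SE = √(1/(n1−3) + 1/(n2−3)) = √(1/8 + 1/38) = √(0.1250000 + 0.0263158) = √0.1513158 = 0.388993
z = (z1 − z2)/SE = (-1.221174 − 0.710516) / 0.388993 = -1.931690 / 0.388993 = -4.966

-4.966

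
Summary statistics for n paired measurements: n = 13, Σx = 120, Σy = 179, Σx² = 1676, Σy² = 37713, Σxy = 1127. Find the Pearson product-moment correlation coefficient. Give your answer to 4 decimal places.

-0.1174

Numerator: nΣxy − (Σx)(Σy) = 13·1127 − (120)(179) = -6829
Denominator: √[(nΣx²−(Σx)²)(nΣy²−(Σy)²)]
  nΣx²−(Σx)² = 13·1676 − 14400 = 7388;  nΣy²−(Σy)² = 13·37713 − 32041 = 458228
  √(7388·458228) = √3385388464 = 58184.0912
r = -6829 / 58184.0912 = -0.1174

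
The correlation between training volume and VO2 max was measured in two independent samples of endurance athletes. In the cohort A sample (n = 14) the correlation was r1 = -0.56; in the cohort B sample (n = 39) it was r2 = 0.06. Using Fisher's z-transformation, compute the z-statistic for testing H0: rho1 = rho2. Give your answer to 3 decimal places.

-2.011

z1 = atanh(-0.56) = -0.632833,  z2 = atanh(0.06) = 0.060072
SE = √(1/(n1−3) + 1/(n2−3)) = √(1/11 + 1/36) = √(0.0909091 + 0.0277778) = √0.1186869 = 0.344510
z = (z1 − z2)/SE = (-0.632833 − 0.060072) / 0.344510 = -0.692905 / 0.344510 = -2.011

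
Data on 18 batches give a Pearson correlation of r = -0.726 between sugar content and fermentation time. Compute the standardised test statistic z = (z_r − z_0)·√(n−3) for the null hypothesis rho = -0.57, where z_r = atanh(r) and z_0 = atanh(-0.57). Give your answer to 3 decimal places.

z_r = atanh(-0.726) = -0.920217,  z_0 = atanh(-0.57) = -0.647523
SE = 1/√(n−3) = 1/√15 = 0.258199
z = (z_r − z_0)/SE = (-0.920217 − (-0.647523)) / 0.258199 = -0.272694 / 0.258199 = -1.056

-1.056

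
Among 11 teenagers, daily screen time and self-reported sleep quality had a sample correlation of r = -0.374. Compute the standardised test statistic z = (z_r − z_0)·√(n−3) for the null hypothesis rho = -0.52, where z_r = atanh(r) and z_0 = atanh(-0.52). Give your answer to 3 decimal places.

0.518

Fisher z: atanh(-0.374) = -0.393066, atanh(-0.52) = -0.576340
z = (z_r − z_0)·√(n−3) = (-0.393066 − (-0.576340))·√8 = 0.183274 · 2.828427 = 0.518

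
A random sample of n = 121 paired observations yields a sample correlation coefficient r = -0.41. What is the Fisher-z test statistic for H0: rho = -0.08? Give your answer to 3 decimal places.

Fisher z: atanh(-0.41) = -0.435611, atanh(-0.08) = -0.080171
z = (z_r − z_0)·√(n−3) = (-0.435611 − (-0.080171))·√118 = -0.355440 · 10.862780 = -3.861

-3.861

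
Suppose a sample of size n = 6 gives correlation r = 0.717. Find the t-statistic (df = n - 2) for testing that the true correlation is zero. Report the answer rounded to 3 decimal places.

1 − r² = 1 − 0.514089 = 0.485911;  √(1−r²) = 0.697073
√(n−2) = √4 = 2.000000
t = r·√(n−2)/√(1−r²) = 0.717 · 2.000000 / 0.697073 = 2.057

2.057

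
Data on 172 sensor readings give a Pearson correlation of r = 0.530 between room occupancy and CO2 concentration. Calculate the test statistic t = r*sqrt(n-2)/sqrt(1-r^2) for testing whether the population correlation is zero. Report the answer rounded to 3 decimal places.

8.149

1 − r² = 1 − 0.280900 = 0.719100;  √(1−r²) = 0.847998
√(n−2) = √170 = 13.038405
t = r·√(n−2)/√(1−r²) = 0.530 · 13.038405 / 0.847998 = 8.149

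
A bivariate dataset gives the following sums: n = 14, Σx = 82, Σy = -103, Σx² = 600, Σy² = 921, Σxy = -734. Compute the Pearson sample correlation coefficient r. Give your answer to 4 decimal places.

S_xy = nΣxy − ΣxΣy = 14·(-734) − 82·(-103) = -10276 − (-8446) = -1830
S_xx = nΣx² − (Σx)² = 14·600 − 82² = 8400 − 6724 = 1676
S_yy = nΣy² − (Σy)² = 14·921 − (-103)² = 12894 − 10609 = 2285
r = S_xy / √(S_xx·S_yy) = -1830 / √(1676·2285) = -1830 / √3829660 = -1830 / 1956.9517 = -0.9351

-0.9351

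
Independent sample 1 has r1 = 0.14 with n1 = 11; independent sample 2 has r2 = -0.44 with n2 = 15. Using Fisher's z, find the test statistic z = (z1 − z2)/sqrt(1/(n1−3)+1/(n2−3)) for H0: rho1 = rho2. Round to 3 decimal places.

1.343

z1 = atanh(0.14) = 0.140926,  z2 = atanh(-0.44) = -0.472231
SE = √(1/(n1−3) + 1/(n2−3)) = √(1/8 + 1/12) = √(0.1250000 + 0.0833333) = √0.2083333 = 0.456435
z = (z1 − z2)/SE = (0.140926 − (-0.472231)) / 0.456435 = 0.613157 / 0.456435 = 1.343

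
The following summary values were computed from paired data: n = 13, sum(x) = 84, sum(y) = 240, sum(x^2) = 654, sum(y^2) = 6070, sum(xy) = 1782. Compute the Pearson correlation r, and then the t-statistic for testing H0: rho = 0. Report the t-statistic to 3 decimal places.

2.136

Numerator: nΣxy − (Σx)(Σy) = 13·1782 − (84)(240) = 3006
Denominator: √[(nΣx²−(Σx)²)(nΣy²−(Σy)²)]
  nΣx²−(Σx)² = 13·654 − 7056 = 1446;  nΣy²−(Σy)² = 13·6070 − 57600 = 21310
  √(1446·21310) = √30814260 = 5551.0594
r = 3006 / 5551.0594 = 0.5415
t = r·√(n−2)/√(1−r²) = 0.5415·√11 / √(1−0.293222) = 1.795952 / 0.840701 = 2.136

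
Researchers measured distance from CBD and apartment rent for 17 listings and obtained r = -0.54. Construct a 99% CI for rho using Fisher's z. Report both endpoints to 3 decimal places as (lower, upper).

Fisher z: z_r = atanh(r) = ½·ln((1+(-0.54))/(1−(-0.54))) = -0.604156
SE(z) = 1/√(n−3) = 1/√14 = 0.267261
99% ⇒ z* = 2.576; margin = 2.576·0.267261 = 0.688464
CI on z-scale: (-1.292620, 0.084308)
Back-transform: tanh(-1.292620) = -0.859811, tanh(0.084308) = 0.084109

(-0.860, 0.084)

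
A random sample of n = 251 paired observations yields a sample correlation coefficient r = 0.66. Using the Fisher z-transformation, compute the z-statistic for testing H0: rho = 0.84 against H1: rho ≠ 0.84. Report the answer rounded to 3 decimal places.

z_r = atanh(0.66) = 0.792814,  z_0 = atanh(0.84) = 1.221174
SE = 1/√(n−3) = 1/√248 = 0.063500
z = (z_r − z_0)/SE = (0.792814 − 1.221174) / 0.063500 = -0.428360 / 0.063500 = -6.746

-6.746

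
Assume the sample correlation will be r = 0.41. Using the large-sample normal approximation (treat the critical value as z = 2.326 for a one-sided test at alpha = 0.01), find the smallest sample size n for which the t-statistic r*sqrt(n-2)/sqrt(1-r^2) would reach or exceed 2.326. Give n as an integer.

Need r·√(n−2)/√(1−r²) ≥ 2.326
√(n−2) ≥ 2.326·√(1−0.1681) / 0.41 = 2.326·0.912086 / 0.41 = 5.1744
n−2 ≥ 26.7744  ⇒  n ≥ 28.7744
Smallest integer n = 29

29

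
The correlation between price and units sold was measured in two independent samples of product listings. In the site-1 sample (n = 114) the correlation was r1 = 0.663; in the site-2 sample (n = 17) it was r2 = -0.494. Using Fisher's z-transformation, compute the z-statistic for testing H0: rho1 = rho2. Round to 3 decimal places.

4.723

Fisher z-transforms: z1 = atanh(0.663) = 0.798148, z2 = atanh(-0.494) = -0.541338; difference d = 1.339486
Var(d) = 1/111 + 1/14 = 0.0090090 + 0.0714286 = 0.0804376
z = d/√Var(d) = 1.339486 / √0.0804376 = 1.339486 / 0.283615 = 4.723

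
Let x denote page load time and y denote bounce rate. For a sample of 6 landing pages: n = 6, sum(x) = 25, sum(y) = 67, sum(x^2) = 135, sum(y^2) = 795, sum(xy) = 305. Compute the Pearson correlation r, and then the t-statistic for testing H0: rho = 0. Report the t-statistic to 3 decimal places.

1.854

Numerator: nΣxy − (Σx)(Σy) = 6·305 − (25)(67) = 155
Denominator: √[(nΣx²−(Σx)²)(nΣy²−(Σy)²)]
  nΣx²−(Σx)² = 6·135 − 625 = 185;  nΣy²−(Σy)² = 6·795 − 4489 = 281
  √(185·281) = √51985 = 228.0022
r = 155 / 228.0022 = 0.6798
t = r·√(n−2)/√(1−r²) = 0.6798·√4 / √(1−0.462128) = 1.359600 / 0.733398 = 1.854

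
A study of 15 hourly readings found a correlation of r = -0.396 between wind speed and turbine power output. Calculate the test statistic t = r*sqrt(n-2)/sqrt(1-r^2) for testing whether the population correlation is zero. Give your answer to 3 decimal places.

-1.555

1 − r² = 1 − 0.156816 = 0.843184;  √(1−r²) = 0.918251
√(n−2) = √13 = 3.605551
t = r·√(n−2)/√(1−r²) = -0.396 · 3.605551 / 0.918251 = -1.555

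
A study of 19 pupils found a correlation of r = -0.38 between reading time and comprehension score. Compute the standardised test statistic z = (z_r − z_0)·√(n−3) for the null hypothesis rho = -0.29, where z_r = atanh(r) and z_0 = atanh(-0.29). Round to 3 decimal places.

-0.406

z_r = atanh(-0.38) = -0.400060,  z_0 = atanh(-0.29) = -0.298566
SE = 1/√(n−3) = 1/√16 = 0.250000
z = (z_r − z_0)/SE = (-0.400060 − (-0.298566)) / 0.250000 = -0.101494 / 0.250000 = -0.406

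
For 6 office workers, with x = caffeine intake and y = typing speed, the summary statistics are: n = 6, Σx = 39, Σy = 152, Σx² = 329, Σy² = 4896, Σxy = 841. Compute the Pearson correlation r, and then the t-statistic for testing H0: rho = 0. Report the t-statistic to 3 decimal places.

Numerator: nΣxy − (Σx)(Σy) = 6·841 − (39)(152) = -882
Denominator: √[(nΣx²−(Σx)²)(nΣy²−(Σy)²)]
  nΣx²−(Σx)² = 6·329 − 1521 = 453;  nΣy²−(Σy)² = 6·4896 − 23104 = 6272
  √(453·6272) = √2841216 = 1685.5907
r = -882 / 1685.5907 = -0.5233
t = r·√(n−2)/√(1−r²) = -0.5233·√4 / √(1−0.273843) = -1.046600 / 0.852148 = -1.228

-1.228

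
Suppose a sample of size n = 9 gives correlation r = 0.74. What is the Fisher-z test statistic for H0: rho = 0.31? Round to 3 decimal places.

Fisher z: atanh(0.74) = 0.950479, atanh(0.31) = 0.320545
z = (z_r − z_0)·√(n−3) = (0.950479 − 0.320545)·√6 = 0.629934 · 2.449490 = 1.543

1.543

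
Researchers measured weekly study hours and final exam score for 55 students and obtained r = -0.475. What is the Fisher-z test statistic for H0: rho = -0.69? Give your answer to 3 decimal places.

2.390

z_r = atanh(-0.475) = -0.516508,  z_0 = atanh(-0.69) = -0.847956
SE = 1/√(n−3) = 1/√52 = 0.138675
z = (z_r − z_0)/SE = (-0.516508 − (-0.847956)) / 0.138675 = 0.331448 / 0.138675 = 2.390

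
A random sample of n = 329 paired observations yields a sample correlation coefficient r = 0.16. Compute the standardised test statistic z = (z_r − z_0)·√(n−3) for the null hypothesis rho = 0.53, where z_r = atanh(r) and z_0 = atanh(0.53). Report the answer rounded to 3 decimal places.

z_r = atanh(0.16) = 0.161387,  z_0 = atanh(0.53) = 0.590145
SE = 1/√(n−3) = 1/√326 = 0.055385
z = (z_r − z_0)/SE = (0.161387 − 0.590145) / 0.055385 = -0.428758 / 0.055385 = -7.741

-7.741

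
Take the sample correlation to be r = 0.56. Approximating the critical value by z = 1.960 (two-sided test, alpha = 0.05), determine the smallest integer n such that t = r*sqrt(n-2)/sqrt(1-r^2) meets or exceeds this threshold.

r√(n−2)/√(1−r²) ≥ 1.960  ⇔  n−2 ≥ (1.960)²·(1−r²)/r²
(1−r²)/r² = (1−0.3136)/0.3136 = 2.1888
n ≥ 2 + 3.8416·2.1888 = 2 + 8.4085 = 10.4085
⌈10.4085⌉ = 11

11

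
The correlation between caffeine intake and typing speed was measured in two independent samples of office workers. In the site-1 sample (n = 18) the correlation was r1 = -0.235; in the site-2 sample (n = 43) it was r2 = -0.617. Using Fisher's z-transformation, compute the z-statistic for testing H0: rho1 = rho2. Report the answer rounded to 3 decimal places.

1.588

z1 = atanh(-0.235) = -0.239475,  z2 = atanh(-0.617) = -0.720146
SE = √(1/(n1−3) + 1/(n2−3)) = √(1/15 + 1/40) = √(0.0666667 + 0.0250000) = √0.0916667 = 0.302765
z = (z1 − z2)/SE = (-0.239475 − (-0.720146)) / 0.302765 = 0.480671 / 0.302765 = 1.588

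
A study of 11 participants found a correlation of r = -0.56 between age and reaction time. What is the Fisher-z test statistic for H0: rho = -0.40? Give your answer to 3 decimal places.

-0.592

z_r = atanh(-0.56) = -0.632833,  z_0 = atanh(-0.40) = -0.423649
SE = 1/√(n−3) = 1/√8 = 0.353553
z = (z_r − z_0)/SE = (-0.632833 − (-0.423649)) / 0.353553 = -0.209184 / 0.353553 = -0.592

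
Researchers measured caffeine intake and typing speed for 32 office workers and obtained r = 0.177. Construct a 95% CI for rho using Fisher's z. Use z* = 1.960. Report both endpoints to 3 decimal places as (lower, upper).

(-0.183, 0.495)

Fisher z: z_r = atanh(r) = ½·ln((1+0.177)/(1−0.177)) = 0.178884
SE(z) = 1/√(n−3) = 1/√29 = 0.185695
95% ⇒ z* = 1.960; margin = 1.960·0.185695 = 0.363962
CI on z-scale: (-0.185078, 0.542846)
Back-transform: tanh(-0.185078) = -0.182993, tanh(0.542846) = 0.495139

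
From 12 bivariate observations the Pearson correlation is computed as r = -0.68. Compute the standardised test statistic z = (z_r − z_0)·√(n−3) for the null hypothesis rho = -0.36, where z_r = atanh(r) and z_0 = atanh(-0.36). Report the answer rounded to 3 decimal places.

-1.357

z_r = atanh(-0.68) = -0.829114,  z_0 = atanh(-0.36) = -0.376886
SE = 1/√(n−3) = 1/√9 = 0.333333
z = (z_r − z_0)/SE = (-0.829114 − (-0.376886)) / 0.333333 = -0.452228 / 0.333333 = -1.357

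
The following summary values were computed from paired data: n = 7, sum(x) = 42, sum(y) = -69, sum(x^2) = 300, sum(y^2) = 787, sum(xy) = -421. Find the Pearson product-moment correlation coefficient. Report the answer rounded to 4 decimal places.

-0.0977

Numerator: nΣxy − (Σx)(Σy) = 7·(-421) − (42)(-69) = -49
Denominator: √[(nΣx²−(Σx)²)(nΣy²−(Σy)²)]
  nΣx²−(Σx)² = 7·300 − 1764 = 336;  nΣy²−(Σy)² = 7·787 − 4761 = 748
  √(336·748) = √251328 = 501.3262
r = -49 / 501.3262 = -0.0977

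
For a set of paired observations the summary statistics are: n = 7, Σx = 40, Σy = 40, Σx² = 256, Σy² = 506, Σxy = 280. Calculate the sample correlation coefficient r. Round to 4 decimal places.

Numerator: nΣxy − (Σx)(Σy) = 7·280 − (40)(40) = 360
Denominator: √[(nΣx²−(Σx)²)(nΣy²−(Σy)²)]
  nΣx²−(Σx)² = 7·256 − 1600 = 192;  nΣy²−(Σy)² = 7·506 − 1600 = 1942
  √(192·1942) = √372864 = 610.6259
r = 360 / 610.6259 = 0.5896

0.5896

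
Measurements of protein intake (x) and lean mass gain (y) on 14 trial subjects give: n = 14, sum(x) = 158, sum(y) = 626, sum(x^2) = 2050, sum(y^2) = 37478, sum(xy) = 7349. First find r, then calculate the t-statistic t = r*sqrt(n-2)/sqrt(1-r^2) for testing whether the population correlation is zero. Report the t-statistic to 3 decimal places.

Numerator: nΣxy − (Σx)(Σy) = 14·7349 − (158)(626) = 3978
Denominator: √[(nΣx²−(Σx)²)(nΣy²−(Σy)²)]
  nΣx²−(Σx)² = 14·2050 − 24964 = 3736;  nΣy²−(Σy)² = 14·37478 − 391876 = 132816
  √(3736·132816) = √496200576 = 22275.5601
r = 3978 / 22275.5601 = 0.1786
t = r·√(n−2)/√(1−r²) = 0.1786·√12 / √(1−0.031898) = 0.618689 / 0.983922 = 0.629

0.629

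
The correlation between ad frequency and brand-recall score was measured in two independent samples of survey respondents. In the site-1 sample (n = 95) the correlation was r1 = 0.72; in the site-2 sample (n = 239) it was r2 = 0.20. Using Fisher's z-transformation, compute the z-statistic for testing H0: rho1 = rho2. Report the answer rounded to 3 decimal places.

5.735

Fisher z-transforms: z1 = atanh(0.72) = 0.907645, z2 = atanh(0.20) = 0.202733; difference d = 0.704912
Var(d) = 1/92 + 1/236 = 0.0108696 + 0.0042373 = 0.0151069
z = d/√Var(d) = 0.704912 / √0.0151069 = 0.704912 / 0.122910 = 5.735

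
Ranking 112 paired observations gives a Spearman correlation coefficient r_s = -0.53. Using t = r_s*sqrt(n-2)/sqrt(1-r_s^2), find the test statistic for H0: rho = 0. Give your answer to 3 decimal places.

1 − r_s² = 1 − 0.2809 = 0.7191;  √(1−r_s²) = 0.847998
√(n−2) = √110 = 10.488088
t = r_s·√(n−2)/√(1−r_s²) = -0.53 · 10.488088 / 0.847998 = -6.555

-6.555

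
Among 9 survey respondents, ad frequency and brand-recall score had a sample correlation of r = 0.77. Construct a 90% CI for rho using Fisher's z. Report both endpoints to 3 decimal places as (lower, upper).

(0.335, 0.934)

z_r = atanh(0.77) = 1.020328;  SE = 1/√(n−3) = 1/√6 = 0.408248
z-limits: 1.020328 ± 1.645·0.408248 = 1.020328 ± 0.671568 = [0.348760, 1.691896]
ρ-limits: (tanh 0.348760, tanh 1.691896) = (0.335, 0.934)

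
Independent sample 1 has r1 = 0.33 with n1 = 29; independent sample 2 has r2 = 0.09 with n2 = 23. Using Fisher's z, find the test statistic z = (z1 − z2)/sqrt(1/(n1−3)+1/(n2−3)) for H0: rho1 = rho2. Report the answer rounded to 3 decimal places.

Fisher z-transforms: z1 = atanh(0.33) = 0.342828, z2 = atanh(0.09) = 0.090244; difference d = 0.252584
Var(d) = 1/26 + 1/20 = 0.0384615 + 0.0500000 = 0.0884615
z = d/√Var(d) = 0.252584 / √0.0884615 = 0.252584 / 0.297425 = 0.849

0.849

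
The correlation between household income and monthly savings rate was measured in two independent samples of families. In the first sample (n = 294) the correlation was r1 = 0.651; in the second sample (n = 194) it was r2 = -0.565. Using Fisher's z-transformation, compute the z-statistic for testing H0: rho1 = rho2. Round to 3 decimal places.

15.218

Fisher z-transforms: z1 = atanh(0.651) = 0.777032, z2 = atanh(-0.565) = -0.640148; difference d = 1.417180
Var(d) = 1/291 + 1/191 = 0.0034364 + 0.0052356 = 0.0086720
z = d/√Var(d) = 1.417180 / √0.0086720 = 1.417180 / 0.093124 = 15.218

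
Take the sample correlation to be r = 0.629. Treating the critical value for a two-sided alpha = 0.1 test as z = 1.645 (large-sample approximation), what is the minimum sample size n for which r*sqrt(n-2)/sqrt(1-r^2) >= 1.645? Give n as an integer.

r√(n−2)/√(1−r²) ≥ 1.645  ⇔  n−2 ≥ (1.645)²·(1−r²)/r²
(1−r²)/r² = (1−0.395641)/0.395641 = 1.5275
n ≥ 2 + 2.706025·1.5275 = 2 + 4.1335 = 6.1335
⌈6.1335⌉ = 7

7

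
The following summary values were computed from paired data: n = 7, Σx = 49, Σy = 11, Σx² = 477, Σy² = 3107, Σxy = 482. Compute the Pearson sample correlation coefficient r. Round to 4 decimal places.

0.6294

S_xy = nΣxy − ΣxΣy = 7·482 − 49·11 = 3374 − 539 = 2835
S_xx = nΣx² − (Σx)² = 7·477 − 49² = 3339 − 2401 = 938
S_yy = nΣy² − (Σy)² = 7·3107 − 11² = 21749 − 121 = 21628
r = S_xy / √(S_xx·S_yy) = 2835 / √(938·21628) = 2835 / √20287064 = 2835 / 4504.1163 = 0.6294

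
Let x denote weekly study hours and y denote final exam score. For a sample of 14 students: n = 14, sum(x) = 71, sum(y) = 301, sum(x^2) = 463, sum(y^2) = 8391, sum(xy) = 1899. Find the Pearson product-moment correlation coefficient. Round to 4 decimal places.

0.8380

Numerator: nΣxy − (Σx)(Σy) = 14·1899 − (71)(301) = 5215
Denominator: √[(nΣx²−(Σx)²)(nΣy²−(Σy)²)]
  nΣx²−(Σx)² = 14·463 − 5041 = 1441;  nΣy²−(Σy)² = 14·8391 − 90601 = 26873
  √(1441·26873) = √38723993 = 6222.8605
r = 5215 / 6222.8605 = 0.8380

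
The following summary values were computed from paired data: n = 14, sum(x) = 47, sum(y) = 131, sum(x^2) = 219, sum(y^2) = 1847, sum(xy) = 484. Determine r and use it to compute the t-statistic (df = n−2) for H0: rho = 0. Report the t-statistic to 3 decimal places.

0.806

S_xy = nΣxy − ΣxΣy = 14·484 − 47·131 = 6776 − 6157 = 619
S_xx = nΣx² − (Σx)² = 14·219 − 47² = 3066 − 2209 = 857
S_yy = nΣy² − (Σy)² = 14·1847 − 131² = 25858 − 17161 = 8697
r = S_xy / √(S_xx·S_yy) = 619 / √(857·8697) = 619 / √7453329 = 619 / 2730.0786 = 0.2267
t = r·√(n−2)/√(1−r²) = 0.2267·√12 / √(1−0.051393) = 0.785312 / 0.973965 = 0.806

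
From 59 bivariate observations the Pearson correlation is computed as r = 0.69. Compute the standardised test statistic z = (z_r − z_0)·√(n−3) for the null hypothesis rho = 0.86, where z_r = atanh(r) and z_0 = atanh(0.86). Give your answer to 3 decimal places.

z_r = atanh(0.69) = 0.847956,  z_0 = atanh(0.86) = 1.293345
SE = 1/√(n−3) = 1/√56 = 0.133631
z = (z_r − z_0)/SE = (0.847956 − 1.293345) / 0.133631 = -0.445389 / 0.133631 = -3.333

-3.333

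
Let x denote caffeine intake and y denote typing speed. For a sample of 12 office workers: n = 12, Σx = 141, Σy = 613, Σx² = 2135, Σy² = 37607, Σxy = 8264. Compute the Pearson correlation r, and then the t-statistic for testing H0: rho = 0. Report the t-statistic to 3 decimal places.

2.445

S_xy = nΣxy − ΣxΣy = 12·8264 − 141·613 = 99168 − 86433 = 12735
S_xx = nΣx² − (Σx)² = 12·2135 − 141² = 25620 − 19881 = 5739
S_yy = nΣy² − (Σy)² = 12·37607 − 613² = 451284 − 375769 = 75515
r = S_xy / √(S_xx·S_yy) = 12735 / √(5739·75515) = 12735 / √433380585 = 12735 / 20817.7949 = 0.6117
t = r·√(n−2)/√(1−r²) = 0.6117·√10 / √(1−0.374177) = 1.934365 / 0.791090 = 2.445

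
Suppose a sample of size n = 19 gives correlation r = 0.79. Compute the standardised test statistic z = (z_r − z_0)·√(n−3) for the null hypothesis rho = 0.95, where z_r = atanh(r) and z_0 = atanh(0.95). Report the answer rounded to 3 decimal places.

Fisher z: atanh(0.79) = 1.071432, atanh(0.95) = 1.831781
z = (z_r − z_0)·√(n−3) = (1.071432 − 1.831781)·√16 = -0.760349 · 4.000000 = -3.041

-3.041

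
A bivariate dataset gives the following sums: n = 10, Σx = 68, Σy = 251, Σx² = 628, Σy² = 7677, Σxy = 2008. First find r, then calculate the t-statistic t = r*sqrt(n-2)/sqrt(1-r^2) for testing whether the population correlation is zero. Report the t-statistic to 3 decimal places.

2.299

S_xy = nΣxy − ΣxΣy = 10·2008 − 68·251 = 20080 − 17068 = 3012
S_xx = nΣx² − (Σx)² = 10·628 − 68² = 6280 − 4624 = 1656
S_yy = nΣy² − (Σy)² = 10·7677 − 251² = 76770 − 63001 = 13769
r = S_xy / √(S_xx·S_yy) = 3012 / √(1656·13769) = 3012 / √22801464 = 3012 / 4775.0879 = 0.6308
t = r·√(n−2)/√(1−r²) = 0.6308·√8 / √(1−0.397909) = 1.784172 / 0.775945 = 2.299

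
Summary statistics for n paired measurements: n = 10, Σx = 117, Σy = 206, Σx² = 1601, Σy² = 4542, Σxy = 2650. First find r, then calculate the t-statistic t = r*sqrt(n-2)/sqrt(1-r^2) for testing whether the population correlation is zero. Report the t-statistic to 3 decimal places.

Numerator: nΣxy − (Σx)(Σy) = 10·2650 − (117)(206) = 2398
Denominator: √[(nΣx²−(Σx)²)(nΣy²−(Σy)²)]
  nΣx²−(Σx)² = 10·1601 − 13689 = 2321;  nΣy²−(Σy)² = 10·4542 − 42436 = 2984
  √(2321·2984) = √6925864 = 2631.7036
r = 2398 / 2631.7036 = 0.9112
t = r·√(n−2)/√(1−r²) = 0.9112·√8 / √(1−0.830285) = 2.577263 / 0.411965 = 6.256

6.256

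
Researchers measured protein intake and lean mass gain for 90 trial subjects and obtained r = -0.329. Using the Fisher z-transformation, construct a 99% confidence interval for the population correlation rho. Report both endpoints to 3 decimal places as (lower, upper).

(-0.550, -0.065)

z_r = atanh(-0.329) = -0.341706;  SE = 1/√(n−3) = 1/√87 = 0.107211
z-limits: -0.341706 ± 2.576·0.107211 = -0.341706 ± 0.276176 = [-0.617882, -0.065530]
ρ-limits: (tanh -0.617882, tanh -0.065530) = (-0.550, -0.065)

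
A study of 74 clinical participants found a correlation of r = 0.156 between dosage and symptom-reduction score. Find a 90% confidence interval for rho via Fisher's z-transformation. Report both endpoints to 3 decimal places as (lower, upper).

(-0.038, 0.339)

Fisher z: z_r = atanh(r) = ½·ln((1+0.156)/(1−0.156)) = 0.157284
SE(z) = 1/√(n−3) = 1/√71 = 0.118678
90% ⇒ z* = 1.645; margin = 1.645·0.118678 = 0.195225
CI on z-scale: (-0.037941, 0.352509)
Back-transform: tanh(-0.037941) = -0.037923, tanh(0.352509) = 0.338599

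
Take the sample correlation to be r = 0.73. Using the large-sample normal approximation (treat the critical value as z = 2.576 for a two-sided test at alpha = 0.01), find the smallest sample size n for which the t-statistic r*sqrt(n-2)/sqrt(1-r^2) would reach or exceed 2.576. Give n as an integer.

r√(n−2)/√(1−r²) ≥ 2.576  ⇔  n−2 ≥ (2.576)²·(1−r²)/r²
(1−r²)/r² = (1−0.5329)/0.5329 = 0.8765
n ≥ 2 + 6.635776·0.8765 = 2 + 5.8163 = 7.8163
⌈7.8163⌉ = 8

8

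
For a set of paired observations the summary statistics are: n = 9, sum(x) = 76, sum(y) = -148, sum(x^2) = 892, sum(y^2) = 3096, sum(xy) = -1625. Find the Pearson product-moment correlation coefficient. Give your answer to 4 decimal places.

Numerator: nΣxy − (Σx)(Σy) = 9·(-1625) − (76)(-148) = -3377
Denominator: √[(nΣx²−(Σx)²)(nΣy²−(Σy)²)]
  nΣx²−(Σx)² = 9·892 − 5776 = 2252;  nΣy²−(Σy)² = 9·3096 − 21904 = 5960
  √(2252·5960) = √13421920 = 3663.5939
r = -3377 / 3663.5939 = -0.9218

-0.9218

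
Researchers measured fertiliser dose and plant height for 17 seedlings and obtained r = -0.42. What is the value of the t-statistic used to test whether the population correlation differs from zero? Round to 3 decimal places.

-1.792

t = r·√(n−2) / √(1−r²) with r = -0.42, n = 17
  = -0.42·√15 / √(1 − 0.1764)
  = -0.42·3.872983 / 0.907524
  = -1.626653 / 0.907524 = -1.792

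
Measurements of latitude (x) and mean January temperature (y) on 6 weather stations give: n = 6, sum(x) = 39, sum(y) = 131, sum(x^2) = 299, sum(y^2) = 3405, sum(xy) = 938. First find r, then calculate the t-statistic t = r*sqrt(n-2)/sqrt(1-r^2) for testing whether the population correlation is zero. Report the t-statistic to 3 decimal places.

1.315

Numerator: nΣxy − (Σx)(Σy) = 6·938 − (39)(131) = 519
Denominator: √[(nΣx²−(Σx)²)(nΣy²−(Σy)²)]
  nΣx²−(Σx)² = 6·299 − 1521 = 273;  nΣy²−(Σy)² = 6·3405 − 17161 = 3269
  √(273·3269) = √892437 = 944.6888
r = 519 / 944.6888 = 0.5494
t = r·√(n−2)/√(1−r²) = 0.5494·√4 / √(1−0.301840) = 1.098800 / 0.835560 = 1.315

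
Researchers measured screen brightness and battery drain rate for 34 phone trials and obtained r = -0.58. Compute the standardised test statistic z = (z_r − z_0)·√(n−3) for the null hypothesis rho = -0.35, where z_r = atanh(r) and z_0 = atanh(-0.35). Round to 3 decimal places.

z_r = atanh(-0.58) = -0.662463,  z_0 = atanh(-0.35) = -0.365444
SE = 1/√(n−3) = 1/√31 = 0.179605
z = (z_r − z_0)/SE = (-0.662463 − (-0.365444)) / 0.179605 = -0.297019 / 0.179605 = -1.654

-1.654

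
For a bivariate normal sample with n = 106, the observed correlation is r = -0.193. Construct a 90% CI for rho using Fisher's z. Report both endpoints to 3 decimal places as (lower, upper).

(-0.343, -0.033)

Fisher z: z_r = atanh(r) = ½·ln((1+(-0.193))/(1−(-0.193))) = -0.195451
SE(z) = 1/√(n−3) = 1/√103 = 0.098533
90% ⇒ z* = 1.645; margin = 1.645·0.098533 = 0.162087
CI on z-scale: (-0.357538, -0.033364)
Back-transform: tanh(-0.357538) = -0.343044, tanh(-0.033364) = -0.033352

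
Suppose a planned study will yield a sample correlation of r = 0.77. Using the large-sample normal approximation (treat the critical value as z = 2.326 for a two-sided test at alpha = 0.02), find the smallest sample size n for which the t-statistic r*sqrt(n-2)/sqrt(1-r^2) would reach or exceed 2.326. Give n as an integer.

r√(n−2)/√(1−r²) ≥ 2.326  ⇔  n−2 ≥ (2.326)²·(1−r²)/r²
(1−r²)/r² = (1−0.5929)/0.5929 = 0.6866
n ≥ 2 + 5.410276·0.6866 = 2 + 3.7147 = 5.7147
⌈5.7147⌉ = 6

6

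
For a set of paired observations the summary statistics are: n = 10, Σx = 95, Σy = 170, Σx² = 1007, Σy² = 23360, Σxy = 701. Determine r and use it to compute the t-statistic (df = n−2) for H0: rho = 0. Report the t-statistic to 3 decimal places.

-2.264

Numerator: nΣxy − (Σx)(Σy) = 10·701 − (95)(170) = -9140
Denominator: √[(nΣx²−(Σx)²)(nΣy²−(Σy)²)]
  nΣx²−(Σx)² = 10·1007 − 9025 = 1045;  nΣy²−(Σy)² = 10·23360 − 28900 = 204700
  √(1045·204700) = √213911500 = 14625.7137
r = -9140 / 14625.7137 = -0.6249
t = r·√(n−2)/√(1−r²) = -0.6249·√8 / √(1−0.390500) = -1.767484 / 0.780705 = -2.264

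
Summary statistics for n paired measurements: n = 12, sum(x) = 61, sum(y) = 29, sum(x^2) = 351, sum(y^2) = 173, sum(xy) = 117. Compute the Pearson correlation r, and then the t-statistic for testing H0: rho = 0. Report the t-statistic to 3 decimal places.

-1.678

Numerator: nΣxy − (Σx)(Σy) = 12·117 − (61)(29) = -365
Denominator: √[(nΣx²−(Σx)²)(nΣy²−(Σy)²)]
  nΣx²−(Σx)² = 12·351 − 3721 = 491;  nΣy²−(Σy)² = 12·173 − 841 = 1235
  √(491·1235) = √606385 = 778.7073
r = -365 / 778.7073 = -0.4687
t = r·√(n−2)/√(1−r²) = -0.4687·√10 / √(1−0.219680) = -1.482160 / 0.883357 = -1.678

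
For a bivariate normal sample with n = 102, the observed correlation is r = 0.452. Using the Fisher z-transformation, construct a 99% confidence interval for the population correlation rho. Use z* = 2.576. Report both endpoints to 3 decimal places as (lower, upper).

(0.224, 0.633)

Fisher z: z_r = atanh(r) = ½·ln((1+0.452)/(1−0.452)) = 0.487211
SE(z) = 1/√(n−3) = 1/√99 = 0.100504
99% ⇒ z* = 2.576; margin = 2.576·0.100504 = 0.258898
CI on z-scale: (0.228313, 0.746109)
Back-transform: tanh(0.228313) = 0.224427, tanh(0.746109) = 0.632822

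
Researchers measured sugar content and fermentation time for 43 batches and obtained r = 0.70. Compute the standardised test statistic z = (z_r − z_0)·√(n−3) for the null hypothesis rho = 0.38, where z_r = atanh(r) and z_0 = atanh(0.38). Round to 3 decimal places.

2.955

z_r = atanh(0.70) = 0.867301,  z_0 = atanh(0.38) = 0.400060
SE = 1/√(n−3) = 1/√40 = 0.158114
z = (z_r − z_0)/SE = (0.867301 − 0.400060) / 0.158114 = 0.467241 / 0.158114 = 2.955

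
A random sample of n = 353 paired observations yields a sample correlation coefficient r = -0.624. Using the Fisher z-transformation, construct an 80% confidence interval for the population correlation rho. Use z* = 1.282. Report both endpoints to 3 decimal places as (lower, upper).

z_r = atanh(-0.624) = -0.731529;  SE = 1/√(n−3) = 1/√350 = 0.053452
z-limits: -0.731529 ± 1.282·0.053452 = -0.731529 ± 0.068525 = [-0.800054, -0.663004]
ρ-limits: (tanh -0.800054, tanh -0.663004) = (-0.664, -0.580)

(-0.664, -0.580)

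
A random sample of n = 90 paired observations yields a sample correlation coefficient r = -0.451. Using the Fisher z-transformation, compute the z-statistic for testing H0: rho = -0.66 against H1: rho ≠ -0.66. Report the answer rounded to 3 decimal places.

2.862

z_r = atanh(-0.451) = -0.485955,  z_0 = atanh(-0.66) = -0.792814
SE = 1/√(n−3) = 1/√87 = 0.107211
z = (z_r − z_0)/SE = (-0.485955 − (-0.792814)) / 0.107211 = 0.306859 / 0.107211 = 2.862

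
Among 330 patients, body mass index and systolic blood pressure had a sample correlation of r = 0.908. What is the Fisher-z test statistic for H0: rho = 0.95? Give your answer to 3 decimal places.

-5.710

z_r = atanh(0.908) = 1.516011,  z_0 = atanh(0.95) = 1.831781
SE = 1/√(n−3) = 1/√327 = 0.055300
z = (z_r − z_0)/SE = (1.516011 − 1.831781) / 0.055300 = -0.315770 / 0.055300 = -5.710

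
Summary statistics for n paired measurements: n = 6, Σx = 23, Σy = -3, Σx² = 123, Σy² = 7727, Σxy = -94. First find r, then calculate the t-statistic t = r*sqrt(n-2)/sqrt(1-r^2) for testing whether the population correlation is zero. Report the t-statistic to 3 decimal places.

S_xy = nΣxy − ΣxΣy = 6·(-94) − 23·(-3) = -564 − (-69) = -495
S_xx = nΣx² − (Σx)² = 6·123 − 23² = 738 − 529 = 209
S_yy = nΣy² − (Σy)² = 6·7727 − (-3)² = 46362 − 9 = 46353
r = S_xy / √(S_xx·S_yy) = -495 / √(209·46353) = -495 / √9687777 = -495 / 3112.5194 = -0.1590
t = r·√(n−2)/√(1−r²) = -0.1590·√4 / √(1−0.025281) = -0.318000 / 0.987279 = -0.322

-0.322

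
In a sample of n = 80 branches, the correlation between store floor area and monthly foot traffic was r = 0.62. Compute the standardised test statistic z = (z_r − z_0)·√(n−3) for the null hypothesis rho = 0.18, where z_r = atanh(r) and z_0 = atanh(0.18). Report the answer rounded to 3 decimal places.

z_r = atanh(0.62) = 0.725005,  z_0 = atanh(0.18) = 0.181983
SE = 1/√(n−3) = 1/√77 = 0.113961
z = (z_r − z_0)/SE = (0.725005 − 0.181983) / 0.113961 = 0.543022 / 0.113961 = 4.765

4.765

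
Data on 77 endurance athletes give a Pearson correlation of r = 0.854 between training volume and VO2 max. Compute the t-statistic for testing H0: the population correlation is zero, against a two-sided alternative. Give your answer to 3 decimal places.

14.215

t = r·√(n−2) / √(1−r²) with r = 0.854, n = 77
  = 0.854·√75 / √(1 − 0.729316)
  = 0.854·8.660254 / 0.520273
  = 7.395857 / 0.520273 = 14.215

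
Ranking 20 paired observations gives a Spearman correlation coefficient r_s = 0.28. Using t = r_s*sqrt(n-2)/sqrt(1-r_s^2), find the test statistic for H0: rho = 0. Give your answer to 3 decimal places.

1.237

1 − r_s² = 1 − 0.0784 = 0.9216;  √(1−r_s²) = 0.960000
√(n−2) = √18 = 4.242641
t = r_s·√(n−2)/√(1−r_s²) = 0.28 · 4.242641 / 0.960000 = 1.237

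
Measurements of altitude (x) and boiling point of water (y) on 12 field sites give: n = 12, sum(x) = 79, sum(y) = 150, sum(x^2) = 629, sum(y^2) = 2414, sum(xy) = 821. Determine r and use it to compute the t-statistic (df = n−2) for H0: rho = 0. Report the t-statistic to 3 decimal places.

S_xy = nΣxy − ΣxΣy = 12·821 − 79·150 = 9852 − 11850 = -1998
S_xx = nΣx² − (Σx)² = 12·629 − 79² = 7548 − 6241 = 1307
S_yy = nΣy² − (Σy)² = 12·2414 − 150² = 28968 − 22500 = 6468
r = S_xy / √(S_xx·S_yy) = -1998 / √(1307·6468) = -1998 / √8453676 = -1998 / 2907.5206 = -0.6872
t = r·√(n−2)/√(1−r²) = -0.6872·√10 / √(1−0.472244) = -2.173117 / 0.726468 = -2.991

-2.991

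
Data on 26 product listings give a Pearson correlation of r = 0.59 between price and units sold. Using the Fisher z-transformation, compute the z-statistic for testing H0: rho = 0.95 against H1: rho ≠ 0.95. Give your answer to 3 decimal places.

-5.535

Fisher z: atanh(0.59) = 0.677666, atanh(0.95) = 1.831781
z = (z_r − z_0)·√(n−3) = (0.677666 − 1.831781)·√23 = -1.154115 · 4.795832 = -5.535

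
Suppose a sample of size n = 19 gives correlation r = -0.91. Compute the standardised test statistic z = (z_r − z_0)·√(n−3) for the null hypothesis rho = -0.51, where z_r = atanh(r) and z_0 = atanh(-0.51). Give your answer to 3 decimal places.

Fisher z: atanh(-0.91) = -1.527524, atanh(-0.51) = -0.562730
z = (z_r − z_0)·√(n−3) = (-1.527524 − (-0.562730))·√16 = -0.964794 · 4.000000 = -3.859

-3.859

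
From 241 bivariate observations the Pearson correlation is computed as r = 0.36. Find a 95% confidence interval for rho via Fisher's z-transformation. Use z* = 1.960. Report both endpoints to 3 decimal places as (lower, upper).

Fisher z: z_r = atanh(r) = ½·ln((1+0.36)/(1−0.36)) = 0.376886
SE(z) = 1/√(n−3) = 1/√238 = 0.064820
95% ⇒ z* = 1.960; margin = 1.960·0.064820 = 0.127047
CI on z-scale: (0.249839, 0.503933)
Back-transform: tanh(0.249839) = 0.244767, tanh(0.503933) = 0.465205

(0.245, 0.465)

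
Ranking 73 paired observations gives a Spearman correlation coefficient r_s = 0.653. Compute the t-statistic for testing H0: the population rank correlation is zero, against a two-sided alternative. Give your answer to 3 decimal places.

t = r_s·√(n−2) / √(1−r_s²) with r_s = 0.653, n = 73
  = 0.653·√71 / √(1 − 0.426409)
  = 0.653·8.426150 / 0.757358
  = 5.502276 / 0.757358 = 7.265

7.265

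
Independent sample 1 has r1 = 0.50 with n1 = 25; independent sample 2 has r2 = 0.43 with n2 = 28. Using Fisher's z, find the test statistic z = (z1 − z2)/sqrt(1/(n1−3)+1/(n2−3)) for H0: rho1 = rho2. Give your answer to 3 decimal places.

z1 = atanh(0.50) = 0.549306,  z2 = atanh(0.43) = 0.459897
SE = √(1/(n1−3) + 1/(n2−3)) = √(1/22 + 1/25) = √(0.0454545 + 0.0400000) = √0.0854545 = 0.292326
z = (z1 − z2)/SE = (0.549306 − 0.459897) / 0.292326 = 0.089409 / 0.292326 = 0.306

0.306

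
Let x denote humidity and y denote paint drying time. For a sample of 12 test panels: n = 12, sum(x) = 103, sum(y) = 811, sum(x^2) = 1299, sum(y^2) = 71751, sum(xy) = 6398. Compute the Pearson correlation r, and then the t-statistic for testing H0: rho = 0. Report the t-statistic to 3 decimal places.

S_xy = nΣxy − ΣxΣy = 12·6398 − 103·811 = 76776 − 83533 = -6757
S_xx = nΣx² − (Σx)² = 12·1299 − 103² = 15588 − 10609 = 4979
S_yy = nΣy² − (Σy)² = 12·71751 − 811² = 861012 − 657721 = 203291
r = S_xy / √(S_xx·S_yy) = -6757 / √(4979·203291) = -6757 / √1012185889 = -6757 / 31814.8690 = -0.2124
t = r·√(n−2)/√(1−r²) = -0.2124·√10 / √(1−0.045114) = -0.671668 / 0.977183 = -0.687

-0.687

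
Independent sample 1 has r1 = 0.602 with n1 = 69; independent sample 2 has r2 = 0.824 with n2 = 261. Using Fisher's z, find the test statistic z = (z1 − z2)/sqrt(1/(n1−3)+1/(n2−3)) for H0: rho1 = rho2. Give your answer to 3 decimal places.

Fisher z-transforms: z1 = atanh(0.602) = 0.696278, z2 = atanh(0.824) = 1.169152; difference d = -0.472874
Var(d) = 1/66 + 1/258 = 0.0151515 + 0.0038760 = 0.0190275
z = d/√Var(d) = -0.472874 / √0.0190275 = -0.472874 / 0.137940 = -3.428

-3.428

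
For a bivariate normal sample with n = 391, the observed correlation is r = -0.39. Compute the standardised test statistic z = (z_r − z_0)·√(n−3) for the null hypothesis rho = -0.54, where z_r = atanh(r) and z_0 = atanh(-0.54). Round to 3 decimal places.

3.789

z_r = atanh(-0.39) = -0.411800,  z_0 = atanh(-0.54) = -0.604156
SE = 1/√(n−3) = 1/√388 = 0.050767
z = (z_r − z_0)/SE = (-0.411800 − (-0.604156)) / 0.050767 = 0.192356 / 0.050767 = 3.789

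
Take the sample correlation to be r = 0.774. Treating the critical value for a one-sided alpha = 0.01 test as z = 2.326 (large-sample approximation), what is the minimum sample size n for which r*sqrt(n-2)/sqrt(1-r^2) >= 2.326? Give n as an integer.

6

r√(n−2)/√(1−r²) ≥ 2.326  ⇔  n−2 ≥ (2.326)²·(1−r²)/r²
(1−r²)/r² = (1−0.599076)/0.599076 = 0.6692
n ≥ 2 + 5.410276·0.6692 = 2 + 3.6206 = 5.6206
⌈5.6206⌉ = 6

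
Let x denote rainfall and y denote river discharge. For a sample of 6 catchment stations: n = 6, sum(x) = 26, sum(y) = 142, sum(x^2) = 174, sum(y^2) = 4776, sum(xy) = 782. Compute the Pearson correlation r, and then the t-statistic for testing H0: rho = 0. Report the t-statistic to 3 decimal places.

1.372

S_xy = nΣxy − ΣxΣy = 6·782 − 26·142 = 4692 − 3692 = 1000
S_xx = nΣx² − (Σx)² = 6·174 − 26² = 1044 − 676 = 368
S_yy = nΣy² − (Σy)² = 6·4776 − 142² = 28656 − 20164 = 8492
r = S_xy / √(S_xx·S_yy) = 1000 / √(368·8492) = 1000 / √3125056 = 1000 / 1767.7828 = 0.5657
t = r·√(n−2)/√(1−r²) = 0.5657·√4 / √(1−0.320016) = 1.131400 / 0.824611 = 1.372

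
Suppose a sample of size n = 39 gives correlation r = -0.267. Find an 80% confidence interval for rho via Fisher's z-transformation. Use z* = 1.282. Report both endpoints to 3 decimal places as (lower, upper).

(-0.452, -0.060)

z_r = atanh(-0.267) = -0.273631;  SE = 1/√(n−3) = 1/√36 = 0.166667
z-limits: -0.273631 ± 1.282·0.166667 = -0.273631 ± 0.213667 = [-0.487298, -0.059964]
ρ-limits: (tanh -0.487298, tanh -0.059964) = (-0.452, -0.060)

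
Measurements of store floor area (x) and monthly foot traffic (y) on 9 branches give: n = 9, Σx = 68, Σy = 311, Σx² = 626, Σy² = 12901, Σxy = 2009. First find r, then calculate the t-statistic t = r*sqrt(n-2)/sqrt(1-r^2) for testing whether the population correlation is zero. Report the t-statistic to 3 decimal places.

S_xy = nΣxy − ΣxΣy = 9·2009 − 68·311 = 18081 − 21148 = -3067
S_xx = nΣx² − (Σx)² = 9·626 − 68² = 5634 − 4624 = 1010
S_yy = nΣy² − (Σy)² = 9·12901 − 311² = 116109 − 96721 = 19388
r = S_xy / √(S_xx·S_yy) = -3067 / √(1010·19388) = -3067 / √19581880 = -3067 / 4425.1418 = -0.6931
t = r·√(n−2)/√(1−r²) = -0.6931·√7 / √(1−0.480388) = -1.833770 / 0.720841 = -2.544

-2.544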